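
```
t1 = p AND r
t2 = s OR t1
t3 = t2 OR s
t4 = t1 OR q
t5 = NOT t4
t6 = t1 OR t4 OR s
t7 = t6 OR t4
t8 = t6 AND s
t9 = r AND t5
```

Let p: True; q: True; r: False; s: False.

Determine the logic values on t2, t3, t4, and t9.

t2 = False, t3 = False, t4 = True, t9 = False

t1 = p AND r = True AND False = False
t2 = s OR t1 = False OR False = False
t3 = t2 OR s = False OR False = False
t4 = t1 OR q = False OR True = True
t5 = NOT t4 = NOT True = False
t9 = r AND t5 = False AND False = False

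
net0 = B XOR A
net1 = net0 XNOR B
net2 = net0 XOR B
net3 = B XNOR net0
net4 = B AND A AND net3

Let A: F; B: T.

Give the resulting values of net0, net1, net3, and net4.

net0 = B XOR A = T XOR F = T
net1 = net0 XNOR B = T XNOR T = T
net3 = B XNOR net0 = T XNOR T = T
net4 = B AND A AND net3 = T AND F AND T = F

net0 = T, net1 = T, net3 = T, net4 = F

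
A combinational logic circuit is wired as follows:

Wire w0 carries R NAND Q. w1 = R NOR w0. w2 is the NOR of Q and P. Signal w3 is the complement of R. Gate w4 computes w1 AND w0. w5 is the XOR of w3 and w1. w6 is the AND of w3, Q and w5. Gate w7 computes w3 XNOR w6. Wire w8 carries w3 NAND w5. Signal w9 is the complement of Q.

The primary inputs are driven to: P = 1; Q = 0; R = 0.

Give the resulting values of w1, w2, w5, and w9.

w0 = R NAND Q = 0 NAND 0 = 1
w1 = R NOR w0 = 0 NOR 1 = 0
w2 = Q NOR P = 0 NOR 1 = 0
w3 = NOT R = NOT 0 = 1
w5 = w3 XOR w1 = 1 XOR 0 = 1
w9 = NOT Q = NOT 0 = 1

w1 = 0, w2 = 0, w5 = 1, w9 = 1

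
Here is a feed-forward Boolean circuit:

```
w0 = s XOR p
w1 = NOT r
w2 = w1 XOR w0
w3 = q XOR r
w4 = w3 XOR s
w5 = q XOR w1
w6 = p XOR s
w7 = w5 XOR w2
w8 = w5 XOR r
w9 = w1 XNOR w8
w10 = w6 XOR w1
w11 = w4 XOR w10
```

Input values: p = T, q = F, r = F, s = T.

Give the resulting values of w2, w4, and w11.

w0 = s XOR p = T XOR T = F
w1 = NOT r = NOT F = T
w2 = w1 XOR w0 = T XOR F = T
w3 = q XOR r = F XOR F = F
w4 = w3 XOR s = F XOR T = T
w6 = p XOR s = T XOR T = F
w10 = w6 XOR w1 = F XOR T = T
w11 = w4 XOR w10 = T XOR T = F

w2 = T; w4 = T; w11 = F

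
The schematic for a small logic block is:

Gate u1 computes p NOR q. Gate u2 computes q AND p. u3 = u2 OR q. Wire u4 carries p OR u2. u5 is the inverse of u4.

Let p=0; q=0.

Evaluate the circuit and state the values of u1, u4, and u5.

u1 = p NOR q = 0 NOR 0 = 1
u2 = q AND p = 0 AND 0 = 0
u4 = p OR u2 = 0 OR 0 = 0
u5 = NOT u4 = NOT 0 = 1

u1 = 1, u4 = 0, u5 = 1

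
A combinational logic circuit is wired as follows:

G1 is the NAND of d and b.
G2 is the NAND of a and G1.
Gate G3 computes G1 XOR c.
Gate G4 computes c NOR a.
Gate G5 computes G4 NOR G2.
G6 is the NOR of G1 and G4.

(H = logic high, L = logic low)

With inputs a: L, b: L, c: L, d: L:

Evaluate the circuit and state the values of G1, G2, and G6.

G1 = H; G2 = H; G6 = L

G1 = d NAND b = L NAND L = H
G2 = a NAND G1 = L NAND H = H
G4 = c NOR a = L NOR L = H
G6 = G1 NOR G4 = H NOR H = L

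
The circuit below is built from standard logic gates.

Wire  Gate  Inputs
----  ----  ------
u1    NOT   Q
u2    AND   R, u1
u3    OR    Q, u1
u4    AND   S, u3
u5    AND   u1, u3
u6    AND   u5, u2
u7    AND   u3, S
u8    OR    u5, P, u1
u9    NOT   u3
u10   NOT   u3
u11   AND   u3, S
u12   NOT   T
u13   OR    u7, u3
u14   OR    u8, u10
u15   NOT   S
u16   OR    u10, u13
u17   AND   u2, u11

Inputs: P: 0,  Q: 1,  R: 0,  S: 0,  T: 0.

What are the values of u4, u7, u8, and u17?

u1 = NOT Q = NOT 1 = 0
u2 = R AND u1 = 0 AND 0 = 0
u3 = Q OR u1 = 1 OR 0 = 1
u4 = S AND u3 = 0 AND 1 = 0
u5 = u1 AND u3 = 0 AND 1 = 0
u7 = u3 AND S = 1 AND 0 = 0
u8 = u5 OR P OR u1 = 0 OR 0 OR 0 = 0
u11 = u3 AND S = 1 AND 0 = 0
u17 = u2 AND u11 = 0 AND 0 = 0

u4 = 0  u7 = 0  u8 = 0  u17 = 0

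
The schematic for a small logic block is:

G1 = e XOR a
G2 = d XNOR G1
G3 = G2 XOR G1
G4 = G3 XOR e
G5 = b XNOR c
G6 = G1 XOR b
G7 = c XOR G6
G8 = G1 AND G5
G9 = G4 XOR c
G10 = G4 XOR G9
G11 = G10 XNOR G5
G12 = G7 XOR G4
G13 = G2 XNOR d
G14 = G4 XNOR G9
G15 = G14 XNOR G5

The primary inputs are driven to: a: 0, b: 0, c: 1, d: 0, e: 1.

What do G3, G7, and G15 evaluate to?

G3 = 1; G7 = 0; G15 = 1

G1 = e XOR a = 1 XOR 0 = 1
G2 = d XNOR G1 = 0 XNOR 1 = 0
G3 = G2 XOR G1 = 0 XOR 1 = 1
G4 = G3 XOR e = 1 XOR 1 = 0
G5 = b XNOR c = 0 XNOR 1 = 0
G6 = G1 XOR b = 1 XOR 0 = 1
G7 = c XOR G6 = 1 XOR 1 = 0
G9 = G4 XOR c = 0 XOR 1 = 1
G14 = G4 XNOR G9 = 0 XNOR 1 = 0
G15 = G14 XNOR G5 = 0 XNOR 0 = 1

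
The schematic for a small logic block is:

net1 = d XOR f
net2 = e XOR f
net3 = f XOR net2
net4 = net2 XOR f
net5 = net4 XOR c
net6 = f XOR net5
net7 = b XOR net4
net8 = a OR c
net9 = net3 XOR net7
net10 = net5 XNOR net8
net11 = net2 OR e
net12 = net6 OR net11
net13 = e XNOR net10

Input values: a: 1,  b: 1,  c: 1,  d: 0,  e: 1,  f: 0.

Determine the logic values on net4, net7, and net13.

net4 = 1, net7 = 0, net13 = 0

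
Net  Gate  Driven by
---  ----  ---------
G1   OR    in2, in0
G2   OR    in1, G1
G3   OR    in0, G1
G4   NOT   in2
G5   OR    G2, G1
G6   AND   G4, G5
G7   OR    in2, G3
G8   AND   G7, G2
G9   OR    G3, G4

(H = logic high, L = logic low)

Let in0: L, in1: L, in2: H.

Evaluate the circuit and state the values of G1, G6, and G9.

G1 = H, G6 = L, G9 = H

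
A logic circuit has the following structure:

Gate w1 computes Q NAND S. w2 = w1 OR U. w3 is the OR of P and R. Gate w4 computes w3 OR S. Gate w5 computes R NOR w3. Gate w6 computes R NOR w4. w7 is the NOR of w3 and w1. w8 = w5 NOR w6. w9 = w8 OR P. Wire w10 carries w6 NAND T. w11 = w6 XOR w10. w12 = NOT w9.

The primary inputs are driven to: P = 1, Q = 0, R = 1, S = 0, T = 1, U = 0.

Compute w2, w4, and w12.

w2 = 1  w4 = 1  w12 = 0

w1 = Q NAND S = 0 NAND 0 = 1
w2 = w1 OR U = 1 OR 0 = 1
w3 = P OR R = 1 OR 1 = 1
w4 = w3 OR S = 1 OR 0 = 1
w5 = R NOR w3 = 1 NOR 1 = 0
w6 = R NOR w4 = 1 NOR 1 = 0
w8 = w5 NOR w6 = 0 NOR 0 = 1
w9 = w8 OR P = 1 OR 1 = 1
w12 = NOT w9 = NOT 1 = 0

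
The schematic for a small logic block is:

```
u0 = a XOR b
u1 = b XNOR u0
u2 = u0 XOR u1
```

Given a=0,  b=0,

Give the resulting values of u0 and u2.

u0 = a XOR b = 0 XOR 0 = 0
u1 = b XNOR u0 = 0 XNOR 0 = 1
u2 = u0 XOR u1 = 0 XOR 1 = 1

u0 = 0, u2 = 1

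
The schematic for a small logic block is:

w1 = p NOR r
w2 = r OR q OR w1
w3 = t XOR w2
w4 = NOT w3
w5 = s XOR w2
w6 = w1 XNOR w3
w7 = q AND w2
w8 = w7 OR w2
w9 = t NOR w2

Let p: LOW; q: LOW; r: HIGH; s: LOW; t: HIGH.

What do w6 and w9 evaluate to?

w1 = p NOR r = LOW NOR HIGH = LOW
w2 = r OR q OR w1 = HIGH OR LOW OR LOW = HIGH
w3 = t XOR w2 = HIGH XOR HIGH = LOW
w6 = w1 XNOR w3 = LOW XNOR LOW = HIGH
w9 = t NOR w2 = HIGH NOR HIGH = LOW

w6 = HIGH, w9 = LOW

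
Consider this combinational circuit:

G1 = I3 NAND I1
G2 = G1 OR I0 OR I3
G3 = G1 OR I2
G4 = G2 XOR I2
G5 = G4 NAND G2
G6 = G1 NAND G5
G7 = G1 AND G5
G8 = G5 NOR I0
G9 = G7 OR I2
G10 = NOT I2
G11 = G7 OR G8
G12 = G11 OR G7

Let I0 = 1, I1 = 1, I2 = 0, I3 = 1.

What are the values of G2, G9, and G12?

G2 = 1, G9 = 0, G12 = 0

G1 = I3 NAND I1 = 1 NAND 1 = 0
G2 = G1 OR I0 OR I3 = 0 OR 1 OR 1 = 1
G4 = G2 XOR I2 = 1 XOR 0 = 1
G5 = G4 NAND G2 = 1 NAND 1 = 0
G7 = G1 AND G5 = 0 AND 0 = 0
G8 = G5 NOR I0 = 0 NOR 1 = 0
G9 = G7 OR I2 = 0 OR 0 = 0
G11 = G7 OR G8 = 0 OR 0 = 0
G12 = G11 OR G7 = 0 OR 0 = 0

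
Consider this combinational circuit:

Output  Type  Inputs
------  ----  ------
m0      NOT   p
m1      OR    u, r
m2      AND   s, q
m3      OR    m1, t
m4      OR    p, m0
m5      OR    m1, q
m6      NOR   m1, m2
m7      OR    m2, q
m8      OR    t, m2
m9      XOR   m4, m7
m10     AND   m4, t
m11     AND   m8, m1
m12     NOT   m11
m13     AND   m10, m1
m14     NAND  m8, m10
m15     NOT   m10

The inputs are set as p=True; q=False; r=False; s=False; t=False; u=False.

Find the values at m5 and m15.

m5 = False; m15 = True

m0 = NOT p = NOT True = False
m1 = u OR r = False OR False = False
m4 = p OR m0 = True OR False = True
m5 = m1 OR q = False OR False = False
m10 = m4 AND t = True AND False = False
m15 = NOT m10 = NOT False = True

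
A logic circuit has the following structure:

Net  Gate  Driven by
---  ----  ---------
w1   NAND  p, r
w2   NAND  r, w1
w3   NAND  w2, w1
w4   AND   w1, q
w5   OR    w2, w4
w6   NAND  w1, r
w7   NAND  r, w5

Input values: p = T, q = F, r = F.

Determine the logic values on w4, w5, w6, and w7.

w4 = F  w5 = T  w6 = T  w7 = T

w1 = p NAND r = T NAND F = T
w2 = r NAND w1 = F NAND T = T
w4 = w1 AND q = T AND F = F
w5 = w2 OR w4 = T OR F = T
w6 = w1 NAND r = T NAND F = T
w7 = r NAND w5 = F NAND T = T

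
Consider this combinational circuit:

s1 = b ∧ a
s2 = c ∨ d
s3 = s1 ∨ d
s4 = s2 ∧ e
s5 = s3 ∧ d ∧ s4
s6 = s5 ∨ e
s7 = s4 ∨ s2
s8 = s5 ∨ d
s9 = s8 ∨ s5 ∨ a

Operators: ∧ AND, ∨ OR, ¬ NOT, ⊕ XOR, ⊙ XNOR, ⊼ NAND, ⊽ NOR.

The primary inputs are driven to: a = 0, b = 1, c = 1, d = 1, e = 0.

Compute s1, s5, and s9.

s1 = 0  s5 = 0  s9 = 1

s1 = b AND a = 1 AND 0 = 0
s2 = c OR d = 1 OR 1 = 1
s3 = s1 OR d = 0 OR 1 = 1
s4 = s2 AND e = 1 AND 0 = 0
s5 = s3 AND d AND s4 = 1 AND 1 AND 0 = 0
s8 = s5 OR d = 0 OR 1 = 1
s9 = s8 OR s5 OR a = 1 OR 0 OR 0 = 1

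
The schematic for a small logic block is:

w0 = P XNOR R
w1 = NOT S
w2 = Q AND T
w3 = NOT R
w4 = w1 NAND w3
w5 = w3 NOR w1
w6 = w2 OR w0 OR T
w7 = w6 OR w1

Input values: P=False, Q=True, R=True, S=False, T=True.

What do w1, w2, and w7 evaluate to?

w1 = True; w2 = True; w7 = True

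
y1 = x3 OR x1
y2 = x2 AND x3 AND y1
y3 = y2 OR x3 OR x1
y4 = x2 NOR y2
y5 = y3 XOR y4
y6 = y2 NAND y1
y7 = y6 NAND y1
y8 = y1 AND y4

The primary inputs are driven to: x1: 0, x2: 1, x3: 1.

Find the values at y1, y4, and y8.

y1 = 1  y4 = 0  y8 = 0

y1 = x3 OR x1 = 1 OR 0 = 1
y2 = x2 AND x3 AND y1 = 1 AND 1 AND 1 = 1
y4 = x2 NOR y2 = 1 NOR 1 = 0
y8 = y1 AND y4 = 1 AND 0 = 0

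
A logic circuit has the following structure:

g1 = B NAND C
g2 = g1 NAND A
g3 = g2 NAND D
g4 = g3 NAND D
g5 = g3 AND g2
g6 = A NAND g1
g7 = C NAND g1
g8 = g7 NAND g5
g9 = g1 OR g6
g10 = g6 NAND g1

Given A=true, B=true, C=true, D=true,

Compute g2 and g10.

g2 = true, g10 = true

g1 = B NAND C = true NAND true = false
g2 = g1 NAND A = false NAND true = true
g6 = A NAND g1 = true NAND false = true
g10 = g6 NAND g1 = true NAND false = true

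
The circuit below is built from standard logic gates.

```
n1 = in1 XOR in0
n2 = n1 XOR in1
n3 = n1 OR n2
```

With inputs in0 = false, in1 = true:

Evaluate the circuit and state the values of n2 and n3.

n2 = false; n3 = true

n1 = in1 XOR in0 = true XOR false = true
n2 = n1 XOR in1 = true XOR true = false
n3 = n1 OR n2 = true OR false = true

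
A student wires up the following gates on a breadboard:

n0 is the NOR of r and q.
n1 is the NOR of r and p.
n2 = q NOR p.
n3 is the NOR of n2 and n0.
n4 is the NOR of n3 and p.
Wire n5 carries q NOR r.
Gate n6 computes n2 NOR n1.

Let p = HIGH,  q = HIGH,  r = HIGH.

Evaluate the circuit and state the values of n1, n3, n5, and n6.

n1 = LOW, n3 = HIGH, n5 = LOW, n6 = HIGH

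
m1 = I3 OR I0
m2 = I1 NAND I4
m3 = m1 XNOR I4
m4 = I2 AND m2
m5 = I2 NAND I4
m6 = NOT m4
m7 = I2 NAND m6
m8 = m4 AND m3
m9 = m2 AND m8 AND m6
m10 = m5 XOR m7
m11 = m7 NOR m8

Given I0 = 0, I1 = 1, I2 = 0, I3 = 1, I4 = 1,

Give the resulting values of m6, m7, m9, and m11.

m1 = I3 OR I0 = 1 OR 0 = 1
m2 = I1 NAND I4 = 1 NAND 1 = 0
m3 = m1 XNOR I4 = 1 XNOR 1 = 1
m4 = I2 AND m2 = 0 AND 0 = 0
m6 = NOT m4 = NOT 0 = 1
m7 = I2 NAND m6 = 0 NAND 1 = 1
m8 = m4 AND m3 = 0 AND 1 = 0
m9 = m2 AND m8 AND m6 = 0 AND 0 AND 1 = 0
m11 = m7 NOR m8 = 1 NOR 0 = 0

m6 = 1, m7 = 1, m9 = 0, m11 = 0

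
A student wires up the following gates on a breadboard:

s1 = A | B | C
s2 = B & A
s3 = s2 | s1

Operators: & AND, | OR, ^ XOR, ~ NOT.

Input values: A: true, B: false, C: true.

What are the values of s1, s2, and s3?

s1 = true; s2 = false; s3 = true

s1 = A OR B OR C = true OR false OR true = true
s2 = B AND A = false AND true = false
s3 = s2 OR s1 = false OR true = true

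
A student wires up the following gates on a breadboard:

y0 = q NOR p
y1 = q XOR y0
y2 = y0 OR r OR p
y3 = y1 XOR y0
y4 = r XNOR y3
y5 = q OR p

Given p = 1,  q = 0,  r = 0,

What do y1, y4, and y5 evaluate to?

y0 = q NOR p = 0 NOR 1 = 0
y1 = q XOR y0 = 0 XOR 0 = 0
y3 = y1 XOR y0 = 0 XOR 0 = 0
y4 = r XNOR y3 = 0 XNOR 0 = 1
y5 = q OR p = 0 OR 1 = 1

y1 = 0, y4 = 1, y5 = 1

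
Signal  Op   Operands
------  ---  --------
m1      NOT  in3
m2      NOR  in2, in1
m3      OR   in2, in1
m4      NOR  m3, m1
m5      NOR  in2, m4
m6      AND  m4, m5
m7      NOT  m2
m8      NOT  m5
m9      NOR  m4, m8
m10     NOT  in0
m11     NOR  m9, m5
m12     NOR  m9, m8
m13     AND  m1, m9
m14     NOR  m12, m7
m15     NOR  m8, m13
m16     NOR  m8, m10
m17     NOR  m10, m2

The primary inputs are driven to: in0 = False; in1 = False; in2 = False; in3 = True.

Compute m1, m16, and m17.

m1 = NOT in3 = NOT True = False
m2 = in2 NOR in1 = False NOR False = True
m3 = in2 OR in1 = False OR False = False
m4 = m3 NOR m1 = False NOR False = True
m5 = in2 NOR m4 = False NOR True = False
m8 = NOT m5 = NOT False = True
m10 = NOT in0 = NOT False = True
m16 = m8 NOR m10 = True NOR True = False
m17 = m10 NOR m2 = True NOR True = False

m1 = False  m16 = False  m17 = False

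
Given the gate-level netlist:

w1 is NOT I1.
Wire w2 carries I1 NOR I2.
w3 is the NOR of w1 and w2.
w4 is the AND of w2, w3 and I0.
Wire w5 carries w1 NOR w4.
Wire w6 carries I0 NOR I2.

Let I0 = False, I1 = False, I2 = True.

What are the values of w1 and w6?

w1 = NOT I1 = NOT False = True
w6 = I0 NOR I2 = False NOR True = False

w1 = True, w6 = False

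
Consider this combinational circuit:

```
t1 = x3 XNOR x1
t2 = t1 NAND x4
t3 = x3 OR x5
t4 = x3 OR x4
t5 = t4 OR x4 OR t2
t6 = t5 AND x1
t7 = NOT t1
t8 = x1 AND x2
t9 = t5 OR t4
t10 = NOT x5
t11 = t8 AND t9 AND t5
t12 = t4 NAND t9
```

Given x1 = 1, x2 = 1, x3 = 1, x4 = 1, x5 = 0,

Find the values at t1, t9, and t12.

t1 = 1, t9 = 1, t12 = 0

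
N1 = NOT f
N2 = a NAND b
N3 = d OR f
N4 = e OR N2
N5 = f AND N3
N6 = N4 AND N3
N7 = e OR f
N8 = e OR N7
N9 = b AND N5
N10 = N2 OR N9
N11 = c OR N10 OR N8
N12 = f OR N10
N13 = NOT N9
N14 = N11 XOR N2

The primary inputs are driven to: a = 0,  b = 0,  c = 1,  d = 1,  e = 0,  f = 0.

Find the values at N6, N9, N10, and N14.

N6 = 1, N9 = 0, N10 = 1, N14 = 0

N2 = a NAND b = 0 NAND 0 = 1
N3 = d OR f = 1 OR 0 = 1
N4 = e OR N2 = 0 OR 1 = 1
N5 = f AND N3 = 0 AND 1 = 0
N6 = N4 AND N3 = 1 AND 1 = 1
N7 = e OR f = 0 OR 0 = 0
N8 = e OR N7 = 0 OR 0 = 0
N9 = b AND N5 = 0 AND 0 = 0
N10 = N2 OR N9 = 1 OR 0 = 1
N11 = c OR N10 OR N8 = 1 OR 1 OR 0 = 1
N14 = N11 XOR N2 = 1 XOR 1 = 0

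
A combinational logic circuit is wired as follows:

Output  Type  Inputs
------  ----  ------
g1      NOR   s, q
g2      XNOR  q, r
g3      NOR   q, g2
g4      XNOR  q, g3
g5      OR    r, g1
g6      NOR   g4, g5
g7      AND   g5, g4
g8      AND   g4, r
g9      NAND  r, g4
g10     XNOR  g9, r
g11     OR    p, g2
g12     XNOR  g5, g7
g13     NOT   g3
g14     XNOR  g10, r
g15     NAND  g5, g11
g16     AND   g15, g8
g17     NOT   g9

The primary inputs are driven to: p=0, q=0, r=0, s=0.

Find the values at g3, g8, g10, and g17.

g2 = q XNOR r = 0 XNOR 0 = 1
g3 = q NOR g2 = 0 NOR 1 = 0
g4 = q XNOR g3 = 0 XNOR 0 = 1
g8 = g4 AND r = 1 AND 0 = 0
g9 = r NAND g4 = 0 NAND 1 = 1
g10 = g9 XNOR r = 1 XNOR 0 = 0
g17 = NOT g9 = NOT 1 = 0

g3 = 0; g8 = 0; g10 = 0; g17 = 0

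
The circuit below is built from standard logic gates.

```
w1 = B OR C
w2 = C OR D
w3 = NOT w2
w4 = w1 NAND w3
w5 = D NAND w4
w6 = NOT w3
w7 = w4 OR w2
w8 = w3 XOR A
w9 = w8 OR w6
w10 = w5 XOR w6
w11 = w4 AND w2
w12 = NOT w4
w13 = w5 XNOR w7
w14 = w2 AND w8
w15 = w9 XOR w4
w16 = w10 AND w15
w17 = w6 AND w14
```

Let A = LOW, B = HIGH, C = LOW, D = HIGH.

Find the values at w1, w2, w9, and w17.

w1 = HIGH, w2 = HIGH, w9 = HIGH, w17 = LOW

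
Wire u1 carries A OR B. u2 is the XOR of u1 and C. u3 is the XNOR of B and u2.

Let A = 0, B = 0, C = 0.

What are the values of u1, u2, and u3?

u1 = 0, u2 = 0, u3 = 1

u1 = A OR B = 0 OR 0 = 0
u2 = u1 XOR C = 0 XOR 0 = 0
u3 = B XNOR u2 = 0 XNOR 0 = 1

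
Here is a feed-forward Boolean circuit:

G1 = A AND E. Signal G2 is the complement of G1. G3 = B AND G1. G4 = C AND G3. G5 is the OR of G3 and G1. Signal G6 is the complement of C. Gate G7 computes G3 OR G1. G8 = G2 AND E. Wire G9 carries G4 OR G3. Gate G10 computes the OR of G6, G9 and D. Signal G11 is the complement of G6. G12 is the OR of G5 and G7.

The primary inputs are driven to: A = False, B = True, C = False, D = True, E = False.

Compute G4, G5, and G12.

G1 = A AND E = False AND False = False
G3 = B AND G1 = True AND False = False
G4 = C AND G3 = False AND False = False
G5 = G3 OR G1 = False OR False = False
G7 = G3 OR G1 = False OR False = False
G12 = G5 OR G7 = False OR False = False

G4 = False, G5 = False, G12 = False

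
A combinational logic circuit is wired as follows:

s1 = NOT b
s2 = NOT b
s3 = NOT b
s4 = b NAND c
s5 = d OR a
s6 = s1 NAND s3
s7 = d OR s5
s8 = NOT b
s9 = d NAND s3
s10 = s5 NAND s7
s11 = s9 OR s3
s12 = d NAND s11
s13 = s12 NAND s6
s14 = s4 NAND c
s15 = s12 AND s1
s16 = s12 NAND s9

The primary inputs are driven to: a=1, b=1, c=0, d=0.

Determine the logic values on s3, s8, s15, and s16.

s3 = 0, s8 = 0, s15 = 0, s16 = 0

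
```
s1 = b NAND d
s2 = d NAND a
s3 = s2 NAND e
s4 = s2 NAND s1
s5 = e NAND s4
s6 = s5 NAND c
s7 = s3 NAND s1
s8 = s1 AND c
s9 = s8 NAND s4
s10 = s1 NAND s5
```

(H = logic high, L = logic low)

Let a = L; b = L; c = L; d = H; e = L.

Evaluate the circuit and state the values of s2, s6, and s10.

s1 = b NAND d = L NAND H = H
s2 = d NAND a = H NAND L = H
s4 = s2 NAND s1 = H NAND H = L
s5 = e NAND s4 = L NAND L = H
s6 = s5 NAND c = H NAND L = H
s10 = s1 NAND s5 = H NAND H = L

s2 = H, s6 = H, s10 = L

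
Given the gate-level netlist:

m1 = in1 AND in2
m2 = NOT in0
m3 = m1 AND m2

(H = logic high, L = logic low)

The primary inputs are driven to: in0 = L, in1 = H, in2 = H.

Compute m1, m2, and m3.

m1 = in1 AND in2 = H AND H = H
m2 = NOT in0 = NOT L = H
m3 = m1 AND m2 = H AND H = H

m1 = H, m2 = H, m3 = H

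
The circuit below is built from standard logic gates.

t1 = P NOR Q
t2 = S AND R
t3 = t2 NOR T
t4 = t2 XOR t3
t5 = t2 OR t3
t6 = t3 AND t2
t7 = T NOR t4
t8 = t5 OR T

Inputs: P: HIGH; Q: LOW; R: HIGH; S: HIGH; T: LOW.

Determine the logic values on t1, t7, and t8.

t1 = LOW; t7 = LOW; t8 = HIGH

t1 = P NOR Q = HIGH NOR LOW = LOW
t2 = S AND R = HIGH AND HIGH = HIGH
t3 = t2 NOR T = HIGH NOR LOW = LOW
t4 = t2 XOR t3 = HIGH XOR LOW = HIGH
t5 = t2 OR t3 = HIGH OR LOW = HIGH
t7 = T NOR t4 = LOW NOR HIGH = LOW
t8 = t5 OR T = HIGH OR LOW = HIGH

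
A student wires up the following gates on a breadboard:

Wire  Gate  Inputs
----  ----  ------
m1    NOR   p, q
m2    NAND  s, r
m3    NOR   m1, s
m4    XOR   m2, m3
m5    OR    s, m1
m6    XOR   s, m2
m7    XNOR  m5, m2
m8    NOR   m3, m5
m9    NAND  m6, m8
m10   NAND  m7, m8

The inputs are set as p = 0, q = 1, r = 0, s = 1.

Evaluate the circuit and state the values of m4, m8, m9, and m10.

m1 = p NOR q = 0 NOR 1 = 0
m2 = s NAND r = 1 NAND 0 = 1
m3 = m1 NOR s = 0 NOR 1 = 0
m4 = m2 XOR m3 = 1 XOR 0 = 1
m5 = s OR m1 = 1 OR 0 = 1
m6 = s XOR m2 = 1 XOR 1 = 0
m7 = m5 XNOR m2 = 1 XNOR 1 = 1
m8 = m3 NOR m5 = 0 NOR 1 = 0
m9 = m6 NAND m8 = 0 NAND 0 = 1
m10 = m7 NAND m8 = 1 NAND 0 = 1

m4 = 1; m8 = 0; m9 = 1; m10 = 1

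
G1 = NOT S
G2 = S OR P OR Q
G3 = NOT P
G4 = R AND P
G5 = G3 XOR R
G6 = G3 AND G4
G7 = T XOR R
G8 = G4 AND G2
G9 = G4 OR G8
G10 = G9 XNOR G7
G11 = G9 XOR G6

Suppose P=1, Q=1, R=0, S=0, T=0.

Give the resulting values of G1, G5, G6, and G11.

G1 = 1, G5 = 0, G6 = 0, G11 = 0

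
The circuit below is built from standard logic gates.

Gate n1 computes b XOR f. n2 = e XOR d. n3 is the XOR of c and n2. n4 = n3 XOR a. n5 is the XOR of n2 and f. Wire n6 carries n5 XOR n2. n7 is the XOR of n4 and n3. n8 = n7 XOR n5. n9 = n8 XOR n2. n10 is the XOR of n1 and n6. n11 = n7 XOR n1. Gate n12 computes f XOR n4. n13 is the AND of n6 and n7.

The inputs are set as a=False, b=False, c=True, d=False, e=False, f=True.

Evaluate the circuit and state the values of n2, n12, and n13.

n2 = False; n12 = False; n13 = False

n2 = e XOR d = False XOR False = False
n3 = c XOR n2 = True XOR False = True
n4 = n3 XOR a = True XOR False = True
n5 = n2 XOR f = False XOR True = True
n6 = n5 XOR n2 = True XOR False = True
n7 = n4 XOR n3 = True XOR True = False
n12 = f XOR n4 = True XOR True = False
n13 = n6 AND n7 = True AND False = False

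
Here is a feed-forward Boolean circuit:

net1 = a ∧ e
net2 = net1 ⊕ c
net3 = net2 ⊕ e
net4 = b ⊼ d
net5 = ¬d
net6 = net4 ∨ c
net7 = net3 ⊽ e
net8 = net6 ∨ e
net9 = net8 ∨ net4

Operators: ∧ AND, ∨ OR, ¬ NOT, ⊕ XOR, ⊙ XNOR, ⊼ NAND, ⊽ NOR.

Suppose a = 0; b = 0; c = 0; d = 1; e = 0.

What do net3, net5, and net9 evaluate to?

net1 = a AND e = 0 AND 0 = 0
net2 = net1 XOR c = 0 XOR 0 = 0
net3 = net2 XOR e = 0 XOR 0 = 0
net4 = b NAND d = 0 NAND 1 = 1
net5 = NOT d = NOT 1 = 0
net6 = net4 OR c = 1 OR 0 = 1
net8 = net6 OR e = 1 OR 0 = 1
net9 = net8 OR net4 = 1 OR 1 = 1

net3 = 0, net5 = 0, net9 = 1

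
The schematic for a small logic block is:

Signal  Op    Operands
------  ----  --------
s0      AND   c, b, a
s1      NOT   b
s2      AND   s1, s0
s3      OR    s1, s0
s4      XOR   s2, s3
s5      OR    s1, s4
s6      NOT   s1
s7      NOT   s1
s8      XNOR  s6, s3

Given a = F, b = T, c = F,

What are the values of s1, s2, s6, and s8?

s0 = c AND b AND a = F AND T AND F = F
s1 = NOT b = NOT T = F
s2 = s1 AND s0 = F AND F = F
s3 = s1 OR s0 = F OR F = F
s6 = NOT s1 = NOT F = T
s8 = s6 XNOR s3 = T XNOR F = F

s1 = F; s2 = F; s6 = T; s8 = F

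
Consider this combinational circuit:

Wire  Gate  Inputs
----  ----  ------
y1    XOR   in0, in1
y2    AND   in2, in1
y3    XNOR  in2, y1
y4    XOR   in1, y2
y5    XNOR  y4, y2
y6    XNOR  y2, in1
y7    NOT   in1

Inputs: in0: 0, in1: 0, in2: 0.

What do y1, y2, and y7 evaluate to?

y1 = in0 XOR in1 = 0 XOR 0 = 0
y2 = in2 AND in1 = 0 AND 0 = 0
y7 = NOT in1 = NOT 0 = 1

y1 = 0, y2 = 0, y7 = 1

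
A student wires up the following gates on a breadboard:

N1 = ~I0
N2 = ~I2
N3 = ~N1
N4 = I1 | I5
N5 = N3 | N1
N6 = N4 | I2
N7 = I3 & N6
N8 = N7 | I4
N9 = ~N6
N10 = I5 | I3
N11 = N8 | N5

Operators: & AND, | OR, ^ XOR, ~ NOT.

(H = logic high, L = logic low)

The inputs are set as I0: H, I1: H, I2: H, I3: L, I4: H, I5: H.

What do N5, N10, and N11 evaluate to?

N1 = NOT I0 = NOT H = L
N3 = NOT N1 = NOT L = H
N4 = I1 OR I5 = H OR H = H
N5 = N3 OR N1 = H OR L = H
N6 = N4 OR I2 = H OR H = H
N7 = I3 AND N6 = L AND H = L
N8 = N7 OR I4 = L OR H = H
N10 = I5 OR I3 = H OR L = H
N11 = N8 OR N5 = H OR H = H

N5 = H; N10 = H; N11 = H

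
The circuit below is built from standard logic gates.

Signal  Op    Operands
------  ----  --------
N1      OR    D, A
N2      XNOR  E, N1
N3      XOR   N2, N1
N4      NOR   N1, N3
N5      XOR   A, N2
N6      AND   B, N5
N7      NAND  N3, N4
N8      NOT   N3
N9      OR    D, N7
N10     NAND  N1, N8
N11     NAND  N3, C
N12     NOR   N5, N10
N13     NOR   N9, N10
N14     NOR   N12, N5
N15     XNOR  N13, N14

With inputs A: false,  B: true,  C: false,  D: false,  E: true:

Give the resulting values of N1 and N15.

N1 = false, N15 = false

N1 = D OR A = false OR false = false
N2 = E XNOR N1 = true XNOR false = false
N3 = N2 XOR N1 = false XOR false = false
N4 = N1 NOR N3 = false NOR false = true
N5 = A XOR N2 = false XOR false = false
N7 = N3 NAND N4 = false NAND true = true
N8 = NOT N3 = NOT false = true
N9 = D OR N7 = false OR true = true
N10 = N1 NAND N8 = false NAND true = true
N12 = N5 NOR N10 = false NOR true = false
N13 = N9 NOR N10 = true NOR true = false
N14 = N12 NOR N5 = false NOR false = true
N15 = N13 XNOR N14 = false XNOR true = false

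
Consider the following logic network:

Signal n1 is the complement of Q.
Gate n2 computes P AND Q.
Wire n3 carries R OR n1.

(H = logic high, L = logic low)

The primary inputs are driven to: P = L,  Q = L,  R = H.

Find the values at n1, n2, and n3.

n1 = H, n2 = L, n3 = H

n1 = NOT Q = NOT L = H
n2 = P AND Q = L AND L = L
n3 = R OR n1 = H OR H = H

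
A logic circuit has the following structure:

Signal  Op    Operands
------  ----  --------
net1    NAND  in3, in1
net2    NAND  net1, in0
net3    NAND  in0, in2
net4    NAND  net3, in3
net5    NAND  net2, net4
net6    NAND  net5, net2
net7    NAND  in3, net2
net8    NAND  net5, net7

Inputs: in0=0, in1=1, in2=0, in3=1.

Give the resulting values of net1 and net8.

net1 = 0, net8 = 1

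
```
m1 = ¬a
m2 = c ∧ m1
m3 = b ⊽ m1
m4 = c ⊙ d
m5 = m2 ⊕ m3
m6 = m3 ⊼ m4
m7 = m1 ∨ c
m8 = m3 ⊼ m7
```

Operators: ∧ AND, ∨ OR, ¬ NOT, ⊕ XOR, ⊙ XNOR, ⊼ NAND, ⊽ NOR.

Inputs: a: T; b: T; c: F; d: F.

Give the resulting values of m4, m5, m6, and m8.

m4 = T; m5 = F; m6 = T; m8 = T

m1 = NOT a = NOT T = F
m2 = c AND m1 = F AND F = F
m3 = b NOR m1 = T NOR F = F
m4 = c XNOR d = F XNOR F = T
m5 = m2 XOR m3 = F XOR F = F
m6 = m3 NAND m4 = F NAND T = T
m7 = m1 OR c = F OR F = F
m8 = m3 NAND m7 = F NAND F = T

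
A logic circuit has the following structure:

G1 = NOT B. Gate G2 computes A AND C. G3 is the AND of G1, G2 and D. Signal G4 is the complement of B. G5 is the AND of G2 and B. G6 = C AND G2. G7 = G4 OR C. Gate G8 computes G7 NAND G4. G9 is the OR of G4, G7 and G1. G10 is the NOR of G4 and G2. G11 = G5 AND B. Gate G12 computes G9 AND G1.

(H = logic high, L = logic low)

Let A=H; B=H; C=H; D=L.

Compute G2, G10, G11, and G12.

G2 = H  G10 = L  G11 = H  G12 = L

G1 = NOT B = NOT H = L
G2 = A AND C = H AND H = H
G4 = NOT B = NOT H = L
G5 = G2 AND B = H AND H = H
G7 = G4 OR C = L OR H = H
G9 = G4 OR G7 OR G1 = L OR H OR L = H
G10 = G4 NOR G2 = L NOR H = L
G11 = G5 AND B = H AND H = H
G12 = G9 AND G1 = H AND L = L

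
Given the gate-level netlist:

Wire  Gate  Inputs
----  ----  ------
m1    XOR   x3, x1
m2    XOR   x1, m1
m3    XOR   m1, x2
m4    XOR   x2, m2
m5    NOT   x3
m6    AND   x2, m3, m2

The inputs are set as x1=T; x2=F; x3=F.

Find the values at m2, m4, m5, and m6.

m2 = F, m4 = F, m5 = T, m6 = F

m1 = x3 XOR x1 = F XOR T = T
m2 = x1 XOR m1 = T XOR T = F
m3 = m1 XOR x2 = T XOR F = T
m4 = x2 XOR m2 = F XOR F = F
m5 = NOT x3 = NOT F = T
m6 = x2 AND m3 AND m2 = F AND T AND F = F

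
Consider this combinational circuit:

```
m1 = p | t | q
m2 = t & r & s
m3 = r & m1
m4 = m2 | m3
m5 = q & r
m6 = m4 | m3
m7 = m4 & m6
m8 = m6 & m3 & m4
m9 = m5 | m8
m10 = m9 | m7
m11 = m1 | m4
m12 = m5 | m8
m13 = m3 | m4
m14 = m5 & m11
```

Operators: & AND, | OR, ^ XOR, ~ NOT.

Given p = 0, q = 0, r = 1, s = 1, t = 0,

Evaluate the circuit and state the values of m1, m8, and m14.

m1 = 0; m8 = 0; m14 = 0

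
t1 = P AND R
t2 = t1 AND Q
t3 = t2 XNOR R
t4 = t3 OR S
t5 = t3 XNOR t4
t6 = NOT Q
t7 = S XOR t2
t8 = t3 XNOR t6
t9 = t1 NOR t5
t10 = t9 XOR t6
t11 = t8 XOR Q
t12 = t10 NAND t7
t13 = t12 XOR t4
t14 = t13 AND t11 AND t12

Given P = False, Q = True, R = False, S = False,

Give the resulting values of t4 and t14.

t4 = True; t14 = False

t1 = P AND R = False AND False = False
t2 = t1 AND Q = False AND True = False
t3 = t2 XNOR R = False XNOR False = True
t4 = t3 OR S = True OR False = True
t5 = t3 XNOR t4 = True XNOR True = True
t6 = NOT Q = NOT True = False
t7 = S XOR t2 = False XOR False = False
t8 = t3 XNOR t6 = True XNOR False = False
t9 = t1 NOR t5 = False NOR True = False
t10 = t9 XOR t6 = False XOR False = False
t11 = t8 XOR Q = False XOR True = True
t12 = t10 NAND t7 = False NAND False = True
t13 = t12 XOR t4 = True XOR True = False
t14 = t13 AND t11 AND t12 = False AND True AND True = False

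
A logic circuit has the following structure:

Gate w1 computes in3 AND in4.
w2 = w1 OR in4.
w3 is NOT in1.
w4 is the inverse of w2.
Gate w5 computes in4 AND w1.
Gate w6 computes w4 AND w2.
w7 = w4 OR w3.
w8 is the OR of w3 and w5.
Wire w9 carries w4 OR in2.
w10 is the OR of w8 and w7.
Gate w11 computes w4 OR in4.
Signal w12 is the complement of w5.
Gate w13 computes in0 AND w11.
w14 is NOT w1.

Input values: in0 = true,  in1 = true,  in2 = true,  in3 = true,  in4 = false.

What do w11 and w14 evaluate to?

w11 = true  w14 = true

w1 = in3 AND in4 = true AND false = false
w2 = w1 OR in4 = false OR false = false
w4 = NOT w2 = NOT false = true
w11 = w4 OR in4 = true OR false = true
w14 = NOT w1 = NOT false = true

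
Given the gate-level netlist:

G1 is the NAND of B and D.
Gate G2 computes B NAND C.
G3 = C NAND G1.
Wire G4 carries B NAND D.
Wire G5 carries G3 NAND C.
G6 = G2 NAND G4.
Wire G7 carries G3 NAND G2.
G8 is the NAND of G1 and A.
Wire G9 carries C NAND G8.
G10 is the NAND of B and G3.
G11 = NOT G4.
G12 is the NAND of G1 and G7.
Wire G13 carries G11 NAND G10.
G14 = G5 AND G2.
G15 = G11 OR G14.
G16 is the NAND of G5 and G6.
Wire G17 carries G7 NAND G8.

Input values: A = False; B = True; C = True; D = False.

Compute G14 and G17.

G1 = B NAND D = True NAND False = True
G2 = B NAND C = True NAND True = False
G3 = C NAND G1 = True NAND True = False
G5 = G3 NAND C = False NAND True = True
G7 = G3 NAND G2 = False NAND False = True
G8 = G1 NAND A = True NAND False = True
G14 = G5 AND G2 = True AND False = False
G17 = G7 NAND G8 = True NAND True = False

G14 = False  G17 = False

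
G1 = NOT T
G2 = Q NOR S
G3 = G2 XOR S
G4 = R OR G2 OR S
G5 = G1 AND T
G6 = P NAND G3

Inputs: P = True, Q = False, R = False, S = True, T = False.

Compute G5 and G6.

G1 = NOT T = NOT False = True
G2 = Q NOR S = False NOR True = False
G3 = G2 XOR S = False XOR True = True
G5 = G1 AND T = True AND False = False
G6 = P NAND G3 = True NAND True = False

G5 = False, G6 = False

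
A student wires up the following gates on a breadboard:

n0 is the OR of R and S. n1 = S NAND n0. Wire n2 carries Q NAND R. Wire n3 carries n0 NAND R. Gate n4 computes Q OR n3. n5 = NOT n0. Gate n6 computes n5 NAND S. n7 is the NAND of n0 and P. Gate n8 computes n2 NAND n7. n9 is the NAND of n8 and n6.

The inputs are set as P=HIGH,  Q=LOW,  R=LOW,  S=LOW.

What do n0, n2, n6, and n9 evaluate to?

n0 = LOW, n2 = HIGH, n6 = HIGH, n9 = HIGH

n0 = R OR S = LOW OR LOW = LOW
n2 = Q NAND R = LOW NAND LOW = HIGH
n5 = NOT n0 = NOT LOW = HIGH
n6 = n5 NAND S = HIGH NAND LOW = HIGH
n7 = n0 NAND P = LOW NAND HIGH = HIGH
n8 = n2 NAND n7 = HIGH NAND HIGH = LOW
n9 = n8 NAND n6 = LOW NAND HIGH = HIGH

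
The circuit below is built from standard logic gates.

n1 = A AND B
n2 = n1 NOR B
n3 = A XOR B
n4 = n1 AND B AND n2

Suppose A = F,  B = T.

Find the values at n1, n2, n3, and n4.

n1 = A AND B = F AND T = F
n2 = n1 NOR B = F NOR T = F
n3 = A XOR B = F XOR T = T
n4 = n1 AND B AND n2 = F AND T AND F = F

n1 = F, n2 = F, n3 = T, n4 = F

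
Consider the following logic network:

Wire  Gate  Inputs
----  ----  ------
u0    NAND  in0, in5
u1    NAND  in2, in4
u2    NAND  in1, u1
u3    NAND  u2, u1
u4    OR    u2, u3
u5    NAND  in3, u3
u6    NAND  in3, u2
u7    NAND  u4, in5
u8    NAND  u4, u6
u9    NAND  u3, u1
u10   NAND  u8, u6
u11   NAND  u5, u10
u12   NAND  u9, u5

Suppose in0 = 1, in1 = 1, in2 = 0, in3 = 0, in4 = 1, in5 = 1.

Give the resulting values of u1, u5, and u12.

u1 = 1, u5 = 1, u12 = 1

u1 = in2 NAND in4 = 0 NAND 1 = 1
u2 = in1 NAND u1 = 1 NAND 1 = 0
u3 = u2 NAND u1 = 0 NAND 1 = 1
u5 = in3 NAND u3 = 0 NAND 1 = 1
u9 = u3 NAND u1 = 1 NAND 1 = 0
u12 = u9 NAND u5 = 0 NAND 1 = 1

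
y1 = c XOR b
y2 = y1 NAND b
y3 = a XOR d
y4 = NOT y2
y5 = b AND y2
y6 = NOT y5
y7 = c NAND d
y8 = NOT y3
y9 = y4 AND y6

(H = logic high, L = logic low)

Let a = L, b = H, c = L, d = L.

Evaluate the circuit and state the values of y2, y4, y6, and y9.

y2 = L; y4 = H; y6 = H; y9 = H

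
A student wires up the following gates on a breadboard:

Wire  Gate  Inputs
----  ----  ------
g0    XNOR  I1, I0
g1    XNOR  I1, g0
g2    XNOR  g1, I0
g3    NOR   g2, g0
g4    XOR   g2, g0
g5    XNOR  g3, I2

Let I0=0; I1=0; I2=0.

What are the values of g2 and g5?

g2 = 1, g5 = 1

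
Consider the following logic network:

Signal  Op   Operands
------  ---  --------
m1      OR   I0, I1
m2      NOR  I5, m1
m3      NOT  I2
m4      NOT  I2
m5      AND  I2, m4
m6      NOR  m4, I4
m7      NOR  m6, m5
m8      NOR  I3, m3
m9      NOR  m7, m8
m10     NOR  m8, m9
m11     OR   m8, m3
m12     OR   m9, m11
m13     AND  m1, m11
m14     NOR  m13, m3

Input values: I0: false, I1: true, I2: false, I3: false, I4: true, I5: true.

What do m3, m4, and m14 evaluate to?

m3 = true, m4 = true, m14 = false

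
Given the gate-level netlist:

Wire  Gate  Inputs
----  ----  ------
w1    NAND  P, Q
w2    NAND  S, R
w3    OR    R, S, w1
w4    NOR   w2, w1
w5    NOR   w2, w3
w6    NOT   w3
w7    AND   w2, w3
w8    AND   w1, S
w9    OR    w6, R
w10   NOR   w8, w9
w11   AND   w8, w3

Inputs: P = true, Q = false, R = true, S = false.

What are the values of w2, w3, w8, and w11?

w1 = P NAND Q = true NAND false = true
w2 = S NAND R = false NAND true = true
w3 = R OR S OR w1 = true OR false OR true = true
w8 = w1 AND S = true AND false = false
w11 = w8 AND w3 = false AND true = false

w2 = true, w3 = true, w8 = false, w11 = false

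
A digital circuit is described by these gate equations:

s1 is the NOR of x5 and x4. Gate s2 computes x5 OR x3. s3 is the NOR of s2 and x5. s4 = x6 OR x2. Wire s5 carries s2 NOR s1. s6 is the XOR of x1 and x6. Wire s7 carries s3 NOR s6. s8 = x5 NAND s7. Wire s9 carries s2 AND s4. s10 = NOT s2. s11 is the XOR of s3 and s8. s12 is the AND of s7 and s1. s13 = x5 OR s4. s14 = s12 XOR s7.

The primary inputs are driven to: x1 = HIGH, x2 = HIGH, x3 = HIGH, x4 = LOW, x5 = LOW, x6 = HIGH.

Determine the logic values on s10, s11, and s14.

s1 = x5 NOR x4 = LOW NOR LOW = HIGH
s2 = x5 OR x3 = LOW OR HIGH = HIGH
s3 = s2 NOR x5 = HIGH NOR LOW = LOW
s6 = x1 XOR x6 = HIGH XOR HIGH = LOW
s7 = s3 NOR s6 = LOW NOR LOW = HIGH
s8 = x5 NAND s7 = LOW NAND HIGH = HIGH
s10 = NOT s2 = NOT HIGH = LOW
s11 = s3 XOR s8 = LOW XOR HIGH = HIGH
s12 = s7 AND s1 = HIGH AND HIGH = HIGH
s14 = s12 XOR s7 = HIGH XOR HIGH = LOW

s10 = LOW, s11 = HIGH, s14 = LOW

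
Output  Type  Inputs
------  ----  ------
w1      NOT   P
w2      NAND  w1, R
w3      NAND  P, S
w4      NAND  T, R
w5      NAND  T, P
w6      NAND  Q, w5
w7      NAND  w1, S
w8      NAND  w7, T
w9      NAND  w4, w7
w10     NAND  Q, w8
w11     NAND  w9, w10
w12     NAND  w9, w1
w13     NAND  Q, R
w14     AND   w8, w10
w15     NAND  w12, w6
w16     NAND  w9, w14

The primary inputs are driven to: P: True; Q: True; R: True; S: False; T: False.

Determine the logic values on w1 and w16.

w1 = False  w16 = True

w1 = NOT P = NOT True = False
w4 = T NAND R = False NAND True = True
w7 = w1 NAND S = False NAND False = True
w8 = w7 NAND T = True NAND False = True
w9 = w4 NAND w7 = True NAND True = False
w10 = Q NAND w8 = True NAND True = False
w14 = w8 AND w10 = True AND False = False
w16 = w9 NAND w14 = False NAND False = True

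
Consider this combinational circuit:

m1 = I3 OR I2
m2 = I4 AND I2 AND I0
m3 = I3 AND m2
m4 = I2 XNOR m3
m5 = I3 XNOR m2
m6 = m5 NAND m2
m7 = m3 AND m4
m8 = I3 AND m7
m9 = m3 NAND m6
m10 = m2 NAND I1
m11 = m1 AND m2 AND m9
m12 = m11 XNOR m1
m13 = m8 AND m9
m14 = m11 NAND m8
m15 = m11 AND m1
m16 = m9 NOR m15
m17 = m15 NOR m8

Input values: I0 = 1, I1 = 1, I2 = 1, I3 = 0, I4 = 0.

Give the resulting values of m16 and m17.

m16 = 0, m17 = 1

m1 = I3 OR I2 = 0 OR 1 = 1
m2 = I4 AND I2 AND I0 = 0 AND 1 AND 1 = 0
m3 = I3 AND m2 = 0 AND 0 = 0
m4 = I2 XNOR m3 = 1 XNOR 0 = 0
m5 = I3 XNOR m2 = 0 XNOR 0 = 1
m6 = m5 NAND m2 = 1 NAND 0 = 1
m7 = m3 AND m4 = 0 AND 0 = 0
m8 = I3 AND m7 = 0 AND 0 = 0
m9 = m3 NAND m6 = 0 NAND 1 = 1
m11 = m1 AND m2 AND m9 = 1 AND 0 AND 1 = 0
m15 = m11 AND m1 = 0 AND 1 = 0
m16 = m9 NOR m15 = 1 NOR 0 = 0
m17 = m15 NOR m8 = 0 NOR 0 = 1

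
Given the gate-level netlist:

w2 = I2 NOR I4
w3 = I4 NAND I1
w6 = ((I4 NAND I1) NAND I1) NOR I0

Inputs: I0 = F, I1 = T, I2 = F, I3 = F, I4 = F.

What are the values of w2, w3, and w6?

w2 = T; w3 = T; w6 = T

w2 = F NOR F = T
w3 = F NAND T = T
w6 = ((F NAND T) NAND T) NOR F = T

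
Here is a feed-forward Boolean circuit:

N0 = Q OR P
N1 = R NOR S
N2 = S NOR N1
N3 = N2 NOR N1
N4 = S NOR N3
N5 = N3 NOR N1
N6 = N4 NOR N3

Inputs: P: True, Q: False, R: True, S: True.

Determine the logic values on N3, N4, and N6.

N1 = R NOR S = True NOR True = False
N2 = S NOR N1 = True NOR False = False
N3 = N2 NOR N1 = False NOR False = True
N4 = S NOR N3 = True NOR True = False
N6 = N4 NOR N3 = False NOR True = False

N3 = True, N4 = False, N6 = False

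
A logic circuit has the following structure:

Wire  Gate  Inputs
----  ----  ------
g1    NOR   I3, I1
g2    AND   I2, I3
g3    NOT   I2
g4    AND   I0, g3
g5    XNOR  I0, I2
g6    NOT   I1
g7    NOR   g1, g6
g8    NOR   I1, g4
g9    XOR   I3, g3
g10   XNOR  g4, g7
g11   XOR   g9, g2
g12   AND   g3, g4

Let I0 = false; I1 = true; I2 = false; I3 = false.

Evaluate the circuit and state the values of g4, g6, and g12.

g4 = false; g6 = false; g12 = false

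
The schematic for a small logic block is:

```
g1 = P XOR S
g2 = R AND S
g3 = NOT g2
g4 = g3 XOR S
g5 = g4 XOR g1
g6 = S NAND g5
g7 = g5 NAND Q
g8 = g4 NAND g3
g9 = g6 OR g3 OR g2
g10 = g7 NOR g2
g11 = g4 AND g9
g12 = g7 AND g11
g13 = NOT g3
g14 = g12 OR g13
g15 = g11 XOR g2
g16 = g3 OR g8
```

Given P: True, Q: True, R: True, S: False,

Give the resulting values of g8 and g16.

g2 = R AND S = True AND False = False
g3 = NOT g2 = NOT False = True
g4 = g3 XOR S = True XOR False = True
g8 = g4 NAND g3 = True NAND True = False
g16 = g3 OR g8 = True OR False = True

g8 = False, g16 = True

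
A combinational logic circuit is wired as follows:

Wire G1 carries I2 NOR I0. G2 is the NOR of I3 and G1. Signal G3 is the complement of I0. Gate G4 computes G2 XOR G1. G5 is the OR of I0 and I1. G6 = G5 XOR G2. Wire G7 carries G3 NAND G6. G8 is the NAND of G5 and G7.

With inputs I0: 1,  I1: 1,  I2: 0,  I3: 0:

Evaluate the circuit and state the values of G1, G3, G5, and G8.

G1 = 0, G3 = 0, G5 = 1, G8 = 0

G1 = I2 NOR I0 = 0 NOR 1 = 0
G2 = I3 NOR G1 = 0 NOR 0 = 1
G3 = NOT I0 = NOT 1 = 0
G5 = I0 OR I1 = 1 OR 1 = 1
G6 = G5 XOR G2 = 1 XOR 1 = 0
G7 = G3 NAND G6 = 0 NAND 0 = 1
G8 = G5 NAND G7 = 1 NAND 1 = 0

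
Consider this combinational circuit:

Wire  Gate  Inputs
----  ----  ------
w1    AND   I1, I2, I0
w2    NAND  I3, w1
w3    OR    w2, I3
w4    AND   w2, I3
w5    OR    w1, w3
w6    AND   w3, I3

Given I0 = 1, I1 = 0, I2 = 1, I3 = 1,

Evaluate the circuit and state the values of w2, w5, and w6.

w1 = I1 AND I2 AND I0 = 0 AND 1 AND 1 = 0
w2 = I3 NAND w1 = 1 NAND 0 = 1
w3 = w2 OR I3 = 1 OR 1 = 1
w5 = w1 OR w3 = 0 OR 1 = 1
w6 = w3 AND I3 = 1 AND 1 = 1

w2 = 1; w5 = 1; w6 = 1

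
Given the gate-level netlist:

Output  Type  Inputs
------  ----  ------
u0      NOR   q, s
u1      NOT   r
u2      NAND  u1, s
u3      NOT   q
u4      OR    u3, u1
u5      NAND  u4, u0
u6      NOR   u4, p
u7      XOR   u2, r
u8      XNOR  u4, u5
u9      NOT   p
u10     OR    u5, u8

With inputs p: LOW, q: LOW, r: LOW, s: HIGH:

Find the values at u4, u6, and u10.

u0 = q NOR s = LOW NOR HIGH = LOW
u1 = NOT r = NOT LOW = HIGH
u3 = NOT q = NOT LOW = HIGH
u4 = u3 OR u1 = HIGH OR HIGH = HIGH
u5 = u4 NAND u0 = HIGH NAND LOW = HIGH
u6 = u4 NOR p = HIGH NOR LOW = LOW
u8 = u4 XNOR u5 = HIGH XNOR HIGH = HIGH
u10 = u5 OR u8 = HIGH OR HIGH = HIGH

u4 = HIGH; u6 = LOW; u10 = HIGH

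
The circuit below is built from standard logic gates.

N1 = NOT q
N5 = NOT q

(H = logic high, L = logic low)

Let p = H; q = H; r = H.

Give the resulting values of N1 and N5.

N1 = L; N5 = L

N1 = NOT H = L
N5 = NOT H = L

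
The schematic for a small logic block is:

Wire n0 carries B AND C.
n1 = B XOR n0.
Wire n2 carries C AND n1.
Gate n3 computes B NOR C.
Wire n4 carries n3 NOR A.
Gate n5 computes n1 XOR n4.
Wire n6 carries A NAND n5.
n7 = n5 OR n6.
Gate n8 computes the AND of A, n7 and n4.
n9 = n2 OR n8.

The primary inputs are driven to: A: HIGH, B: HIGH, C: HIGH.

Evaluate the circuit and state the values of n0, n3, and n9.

n0 = HIGH; n3 = LOW; n9 = LOW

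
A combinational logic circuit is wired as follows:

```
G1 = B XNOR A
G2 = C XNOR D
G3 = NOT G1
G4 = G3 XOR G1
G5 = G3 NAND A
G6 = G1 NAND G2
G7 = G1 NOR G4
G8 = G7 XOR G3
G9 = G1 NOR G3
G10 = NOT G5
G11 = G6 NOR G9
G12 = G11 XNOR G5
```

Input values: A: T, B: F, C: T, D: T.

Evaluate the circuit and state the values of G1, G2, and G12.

G1 = B XNOR A = F XNOR T = F
G2 = C XNOR D = T XNOR T = T
G3 = NOT G1 = NOT F = T
G5 = G3 NAND A = T NAND T = F
G6 = G1 NAND G2 = F NAND T = T
G9 = G1 NOR G3 = F NOR T = F
G11 = G6 NOR G9 = T NOR F = F
G12 = G11 XNOR G5 = F XNOR F = T

G1 = F, G2 = T, G12 = T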